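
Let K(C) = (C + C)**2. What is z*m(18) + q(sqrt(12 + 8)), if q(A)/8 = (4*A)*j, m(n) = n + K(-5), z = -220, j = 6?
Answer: -25960 + 384*sqrt(5) ≈ -25101.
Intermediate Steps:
K(C) = 4*C**2 (K(C) = (2*C)**2 = 4*C**2)
m(n) = 100 + n (m(n) = n + 4*(-5)**2 = n + 4*25 = n + 100 = 100 + n)
q(A) = 192*A (q(A) = 8*((4*A)*6) = 8*(24*A) = 192*A)
z*m(18) + q(sqrt(12 + 8)) = -220*(100 + 18) + 192*sqrt(12 + 8) = -220*118 + 192*sqrt(20) = -25960 + 192*(2*sqrt(5)) = -25960 + 384*sqrt(5)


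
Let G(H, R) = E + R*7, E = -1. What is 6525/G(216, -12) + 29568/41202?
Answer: -1268237/16677 ≈ -76.047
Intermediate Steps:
G(H, R) = -1 + 7*R (G(H, R) = -1 + R*7 = -1 + 7*R)
6525/G(216, -12) + 29568/41202 = 6525/(-1 + 7*(-12)) + 29568/41202 = 6525/(-1 - 84) + 29568*(1/41202) = 6525/(-85) + 704/981 = 6525*(-1/85) + 704/981 = -1305/17 + 704/981 = -1268237/16677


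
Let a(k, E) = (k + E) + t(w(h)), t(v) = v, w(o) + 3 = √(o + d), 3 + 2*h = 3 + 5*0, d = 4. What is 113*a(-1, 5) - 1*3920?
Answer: -3581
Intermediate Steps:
h = 0 (h = -3/2 + (3 + 5*0)/2 = -3/2 + (3 + 0)/2 = -3/2 + (½)*3 = -3/2 + 3/2 = 0)
w(o) = -3 + √(4 + o) (w(o) = -3 + √(o + 4) = -3 + √(4 + o))
a(k, E) = -1 + E + k (a(k, E) = (k + E) + (-3 + √(4 + 0)) = (E + k) + (-3 + √4) = (E + k) + (-3 + 2) = (E + k) - 1 = -1 + E + k)
113*a(-1, 5) - 1*3920 = 113*(-1 + 5 - 1) - 1*3920 = 113*3 - 3920 = 339 - 3920 = -3581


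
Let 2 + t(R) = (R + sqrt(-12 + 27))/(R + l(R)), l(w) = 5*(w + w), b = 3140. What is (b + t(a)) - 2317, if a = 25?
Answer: 9032/11 + sqrt(15)/275 ≈ 821.11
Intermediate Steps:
l(w) = 10*w (l(w) = 5*(2*w) = 10*w)
t(R) = -2 + (R + sqrt(15))/(11*R) (t(R) = -2 + (R + sqrt(-12 + 27))/(R + 10*R) = -2 + (R + sqrt(15))/((11*R)) = -2 + (R + sqrt(15))*(1/(11*R)) = -2 + (R + sqrt(15))/(11*R))
(b + t(a)) - 2317 = (3140 + (1/11)*(sqrt(15) - 21*25)/25) - 2317 = (3140 + (1/11)*(1/25)*(sqrt(15) - 525)) - 2317 = (3140 + (1/11)*(1/25)*(-525 + sqrt(15))) - 2317 = (3140 + (-21/11 + sqrt(15)/275)) - 2317 = (34519/11 + sqrt(15)/275) - 2317 = 9032/11 + sqrt(15)/275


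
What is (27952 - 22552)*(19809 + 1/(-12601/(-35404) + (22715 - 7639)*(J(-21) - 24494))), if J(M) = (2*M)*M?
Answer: 1348116880557676062600/12602921610247 ≈ 1.0697e+8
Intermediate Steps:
J(M) = 2*M**2
(27952 - 22552)*(19809 + 1/(-12601/(-35404) + (22715 - 7639)*(J(-21) - 24494))) = (27952 - 22552)*(19809 + 1/(-12601/(-35404) + (22715 - 7639)*(2*(-21)**2 - 24494))) = 5400*(19809 + 1/(-12601*(-1/35404) + 15076*(2*441 - 24494))) = 5400*(19809 + 1/(12601/35404 + 15076*(882 - 24494))) = 5400*(19809 + 1/(12601/35404 + 15076*(-23612))) = 5400*(19809 + 1/(12601/35404 - 355974512)) = 5400*(19809 + 1/(-12602921610247/35404)) = 5400*(19809 - 35404/12602921610247) = 5400*(249651274177347419/12602921610247) = 1348116880557676062600/12602921610247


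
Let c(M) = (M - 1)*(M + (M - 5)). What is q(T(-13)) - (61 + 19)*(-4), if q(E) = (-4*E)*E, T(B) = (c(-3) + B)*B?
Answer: -649316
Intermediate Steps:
c(M) = (-1 + M)*(-5 + 2*M) (c(M) = (-1 + M)*(M + (-5 + M)) = (-1 + M)*(-5 + 2*M))
T(B) = B*(44 + B) (T(B) = ((5 - 7*(-3) + 2*(-3)²) + B)*B = ((5 + 21 + 2*9) + B)*B = ((5 + 21 + 18) + B)*B = (44 + B)*B = B*(44 + B))
q(E) = -4*E²
q(T(-13)) - (61 + 19)*(-4) = -4*169*(44 - 13)² - (61 + 19)*(-4) = -4*(-13*31)² - 80*(-4) = -4*(-403)² - 1*(-320) = -4*162409 + 320 = -649636 + 320 = -649316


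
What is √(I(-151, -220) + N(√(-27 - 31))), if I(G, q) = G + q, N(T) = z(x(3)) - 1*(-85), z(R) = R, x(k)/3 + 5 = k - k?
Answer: I*√301 ≈ 17.349*I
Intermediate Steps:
x(k) = -15 (x(k) = -15 + 3*(k - k) = -15 + 3*0 = -15 + 0 = -15)
N(T) = 70 (N(T) = -15 - 1*(-85) = -15 + 85 = 70)
√(I(-151, -220) + N(√(-27 - 31))) = √((-151 - 220) + 70) = √(-371 + 70) = √(-301) = I*√301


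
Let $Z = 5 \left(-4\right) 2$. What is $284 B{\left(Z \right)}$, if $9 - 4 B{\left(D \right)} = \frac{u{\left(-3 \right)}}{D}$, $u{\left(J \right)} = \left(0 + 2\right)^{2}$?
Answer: $\frac{6461}{10} \approx 646.1$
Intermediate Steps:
$u{\left(J \right)} = 4$ ($u{\left(J \right)} = 2^{2} = 4$)
$Z = -40$ ($Z = \left(-20\right) 2 = -40$)
$B{\left(D \right)} = \frac{9}{4} - \frac{1}{D}$ ($B{\left(D \right)} = \frac{9}{4} - \frac{4 \frac{1}{D}}{4} = \frac{9}{4} - \frac{1}{D}$)
$284 B{\left(Z \right)} = 284 \left(\frac{9}{4} - \frac{1}{-40}\right) = 284 \left(\frac{9}{4} - - \frac{1}{40}\right) = 284 \left(\frac{9}{4} + \frac{1}{40}\right) = 284 \cdot \frac{91}{40} = \frac{6461}{10}$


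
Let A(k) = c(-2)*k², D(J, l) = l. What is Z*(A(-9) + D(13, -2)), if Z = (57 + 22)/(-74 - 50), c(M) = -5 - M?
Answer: 19355/124 ≈ 156.09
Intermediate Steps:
Z = -79/124 (Z = 79/(-124) = 79*(-1/124) = -79/124 ≈ -0.63710)
A(k) = -3*k² (A(k) = (-5 - 1*(-2))*k² = (-5 + 2)*k² = -3*k²)
Z*(A(-9) + D(13, -2)) = -79*(-3*(-9)² - 2)/124 = -79*(-3*81 - 2)/124 = -79*(-243 - 2)/124 = -79/124*(-245) = 19355/124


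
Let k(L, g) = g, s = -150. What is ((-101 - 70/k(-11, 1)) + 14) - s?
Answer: -7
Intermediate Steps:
((-101 - 70/k(-11, 1)) + 14) - s = ((-101 - 70/1) + 14) - 1*(-150) = ((-101 - 70*1) + 14) + 150 = ((-101 - 70) + 14) + 150 = (-171 + 14) + 150 = -157 + 150 = -7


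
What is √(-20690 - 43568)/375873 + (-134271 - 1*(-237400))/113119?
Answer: 103129/113119 + 19*I*√178/375873 ≈ 0.91169 + 0.00067441*I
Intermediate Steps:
√(-20690 - 43568)/375873 + (-134271 - 1*(-237400))/113119 = √(-64258)*(1/375873) + (-134271 + 237400)*(1/113119) = (19*I*√178)*(1/375873) + 103129*(1/113119) = 19*I*√178/375873 + 103129/113119 = 103129/113119 + 19*I*√178/375873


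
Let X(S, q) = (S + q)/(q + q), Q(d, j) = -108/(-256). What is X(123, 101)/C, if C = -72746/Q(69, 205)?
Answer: -189/29389384 ≈ -6.4309e-6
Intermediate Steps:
Q(d, j) = 27/64 (Q(d, j) = -108*(-1/256) = 27/64)
X(S, q) = (S + q)/(2*q) (X(S, q) = (S + q)/((2*q)) = (S + q)*(1/(2*q)) = (S + q)/(2*q))
C = -4655744/27 (C = -72746/27/64 = -72746*64/27 = -4655744/27 ≈ -1.7244e+5)
X(123, 101)/C = ((½)*(123 + 101)/101)/(-4655744/27) = ((½)*(1/101)*224)*(-27/4655744) = (112/101)*(-27/4655744) = -189/29389384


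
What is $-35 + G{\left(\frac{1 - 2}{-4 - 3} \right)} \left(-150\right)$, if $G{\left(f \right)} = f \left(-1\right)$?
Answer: $- \frac{95}{7} \approx -13.571$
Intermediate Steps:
$G{\left(f \right)} = - f$
$-35 + G{\left(\frac{1 - 2}{-4 - 3} \right)} \left(-150\right) = -35 + - \frac{1 - 2}{-4 - 3} \left(-150\right) = -35 + - \frac{-1}{-7} \left(-150\right) = -35 + - \frac{\left(-1\right) \left(-1\right)}{7} \left(-150\right) = -35 + \left(-1\right) \frac{1}{7} \left(-150\right) = -35 - - \frac{150}{7} = -35 + \frac{150}{7} = - \frac{95}{7}$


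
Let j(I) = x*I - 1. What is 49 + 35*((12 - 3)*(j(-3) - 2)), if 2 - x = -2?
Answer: -4676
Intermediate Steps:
x = 4 (x = 2 - 1*(-2) = 2 + 2 = 4)
j(I) = -1 + 4*I (j(I) = 4*I - 1 = -1 + 4*I)
49 + 35*((12 - 3)*(j(-3) - 2)) = 49 + 35*((12 - 3)*((-1 + 4*(-3)) - 2)) = 49 + 35*(9*((-1 - 12) - 2)) = 49 + 35*(9*(-13 - 2)) = 49 + 35*(9*(-15)) = 49 + 35*(-135) = 49 - 4725 = -4676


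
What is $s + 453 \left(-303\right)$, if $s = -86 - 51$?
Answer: $-137396$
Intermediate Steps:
$s = -137$
$s + 453 \left(-303\right) = -137 + 453 \left(-303\right) = -137 - 137259 = -137396$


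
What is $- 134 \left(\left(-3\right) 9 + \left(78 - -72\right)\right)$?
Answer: $-16482$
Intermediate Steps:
$- 134 \left(\left(-3\right) 9 + \left(78 - -72\right)\right) = - 134 \left(-27 + \left(78 + 72\right)\right) = - 134 \left(-27 + 150\right) = \left(-134\right) 123 = -16482$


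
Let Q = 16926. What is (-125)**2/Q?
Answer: 15625/16926 ≈ 0.92314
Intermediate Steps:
(-125)**2/Q = (-125)**2/16926 = 15625*(1/16926) = 15625/16926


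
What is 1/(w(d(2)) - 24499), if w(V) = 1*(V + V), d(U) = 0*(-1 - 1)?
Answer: -1/24499 ≈ -4.0818e-5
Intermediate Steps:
d(U) = 0 (d(U) = 0*(-2) = 0)
w(V) = 2*V (w(V) = 1*(2*V) = 2*V)
1/(w(d(2)) - 24499) = 1/(2*0 - 24499) = 1/(0 - 24499) = 1/(-24499) = -1/24499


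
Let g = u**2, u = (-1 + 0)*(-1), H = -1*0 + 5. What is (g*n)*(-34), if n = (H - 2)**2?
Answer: -306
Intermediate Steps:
H = 5 (H = 0 + 5 = 5)
n = 9 (n = (5 - 2)**2 = 3**2 = 9)
u = 1 (u = -1*(-1) = 1)
g = 1 (g = 1**2 = 1)
(g*n)*(-34) = (1*9)*(-34) = 9*(-34) = -306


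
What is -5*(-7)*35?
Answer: 1225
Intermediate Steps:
-5*(-7)*35 = 35*35 = 1225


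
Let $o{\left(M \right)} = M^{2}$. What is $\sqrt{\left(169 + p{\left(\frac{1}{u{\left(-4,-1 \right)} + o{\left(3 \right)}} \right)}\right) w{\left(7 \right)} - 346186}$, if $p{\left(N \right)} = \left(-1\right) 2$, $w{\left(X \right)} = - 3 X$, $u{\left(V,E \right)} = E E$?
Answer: $i \sqrt{349693} \approx 591.35 i$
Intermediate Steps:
$u{\left(V,E \right)} = E^{2}$
$p{\left(N \right)} = -2$
$\sqrt{\left(169 + p{\left(\frac{1}{u{\left(-4,-1 \right)} + o{\left(3 \right)}} \right)}\right) w{\left(7 \right)} - 346186} = \sqrt{\left(169 - 2\right) \left(\left(-3\right) 7\right) - 346186} = \sqrt{167 \left(-21\right) - 346186} = \sqrt{-3507 - 346186} = \sqrt{-349693} = i \sqrt{349693}$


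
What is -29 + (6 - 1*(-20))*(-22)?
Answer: -601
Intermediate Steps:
-29 + (6 - 1*(-20))*(-22) = -29 + (6 + 20)*(-22) = -29 + 26*(-22) = -29 - 572 = -601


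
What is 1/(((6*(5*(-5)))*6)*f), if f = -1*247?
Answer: 1/222300 ≈ 4.4984e-6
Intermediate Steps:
f = -247
1/(((6*(5*(-5)))*6)*f) = 1/(((6*(5*(-5)))*6)*(-247)) = 1/(((6*(-25))*6)*(-247)) = 1/(-150*6*(-247)) = 1/(-900*(-247)) = 1/222300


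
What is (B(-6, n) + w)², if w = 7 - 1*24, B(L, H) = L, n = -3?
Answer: 529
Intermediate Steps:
w = -17 (w = 7 - 24 = -17)
(B(-6, n) + w)² = (-6 - 17)² = (-23)² = 529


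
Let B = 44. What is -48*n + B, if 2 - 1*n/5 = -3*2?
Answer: -1876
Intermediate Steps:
n = 40 (n = 10 - (-15)*2 = 10 - 5*(-6) = 10 + 30 = 40)
-48*n + B = -48*40 + 44 = -1920 + 44 = -1876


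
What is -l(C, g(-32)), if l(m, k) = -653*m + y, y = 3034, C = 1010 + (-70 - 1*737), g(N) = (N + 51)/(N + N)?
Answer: 129525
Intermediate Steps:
g(N) = (51 + N)/(2*N) (g(N) = (51 + N)/((2*N)) = (51 + N)*(1/(2*N)) = (51 + N)/(2*N))
C = 203 (C = 1010 + (-70 - 737) = 1010 - 807 = 203)
l(m, k) = 3034 - 653*m (l(m, k) = -653*m + 3034 = 3034 - 653*m)
-l(C, g(-32)) = -(3034 - 653*203) = -(3034 - 132559) = -1*(-129525) = 129525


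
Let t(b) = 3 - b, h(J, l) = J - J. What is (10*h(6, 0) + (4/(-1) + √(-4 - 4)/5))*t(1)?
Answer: -8 + 4*I*√2/5 ≈ -8.0 + 1.1314*I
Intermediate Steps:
h(J, l) = 0
(10*h(6, 0) + (4/(-1) + √(-4 - 4)/5))*t(1) = (10*0 + (4/(-1) + √(-4 - 4)/5))*(3 - 1*1) = (0 + (4*(-1) + √(-8)*(⅕)))*(3 - 1) = (0 + (-4 + (2*I*√2)*(⅕)))*2 = (0 + (-4 + 2*I*√2/5))*2 = (-4 + 2*I*√2/5)*2 = -8 + 4*I*√2/5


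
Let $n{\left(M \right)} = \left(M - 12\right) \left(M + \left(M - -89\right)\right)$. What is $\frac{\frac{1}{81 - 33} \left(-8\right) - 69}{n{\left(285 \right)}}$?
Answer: $- \frac{415}{1079442} \approx -0.00038446$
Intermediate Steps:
$n{\left(M \right)} = \left(-12 + M\right) \left(89 + 2 M\right)$ ($n{\left(M \right)} = \left(-12 + M\right) \left(M + \left(M + 89\right)\right) = \left(-12 + M\right) \left(M + \left(89 + M\right)\right) = \left(-12 + M\right) \left(89 + 2 M\right)$)
$\frac{\frac{1}{81 - 33} \left(-8\right) - 69}{n{\left(285 \right)}} = \frac{\frac{1}{81 - 33} \left(-8\right) - 69}{-1068 + 2 \cdot 285^{2} + 65 \cdot 285} = \frac{\frac{1}{48} \left(-8\right) - 69}{-1068 + 2 \cdot 81225 + 18525} = \frac{\frac{1}{48} \left(-8\right) - 69}{-1068 + 162450 + 18525} = \frac{- \frac{1}{6} - 69}{179907} = \left(- \frac{415}{6}\right) \frac{1}{179907} = - \frac{415}{1079442}$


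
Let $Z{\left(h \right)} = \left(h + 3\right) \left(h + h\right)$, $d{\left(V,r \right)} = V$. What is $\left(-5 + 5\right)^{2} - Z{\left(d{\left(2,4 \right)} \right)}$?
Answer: $-20$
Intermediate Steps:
$Z{\left(h \right)} = 2 h \left(3 + h\right)$ ($Z{\left(h \right)} = \left(3 + h\right) 2 h = 2 h \left(3 + h\right)$)
$\left(-5 + 5\right)^{2} - Z{\left(d{\left(2,4 \right)} \right)} = \left(-5 + 5\right)^{2} - 2 \cdot 2 \left(3 + 2\right) = 0^{2} - 2 \cdot 2 \cdot 5 = 0 - 20 = -20$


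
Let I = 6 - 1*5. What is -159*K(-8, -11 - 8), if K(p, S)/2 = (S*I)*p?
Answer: -48336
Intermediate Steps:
I = 1 (I = 6 - 5 = 1)
K(p, S) = 2*S*p (K(p, S) = 2*((S*1)*p) = 2*(S*p) = 2*S*p)
-159*K(-8, -11 - 8) = -318*(-11 - 8)*(-8) = -318*(-19)*(-8) = -159*304 = -48336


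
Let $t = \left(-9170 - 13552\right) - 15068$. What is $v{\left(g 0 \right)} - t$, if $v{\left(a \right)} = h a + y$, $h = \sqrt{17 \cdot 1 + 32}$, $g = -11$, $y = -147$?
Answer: $37643$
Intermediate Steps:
$h = 7$ ($h = \sqrt{17 + 32} = \sqrt{49} = 7$)
$v{\left(a \right)} = -147 + 7 a$ ($v{\left(a \right)} = 7 a - 147 = -147 + 7 a$)
$t = -37790$ ($t = -22722 - 15068 = -37790$)
$v{\left(g 0 \right)} - t = \left(-147 + 7 \left(\left(-11\right) 0\right)\right) - -37790 = \left(-147 + 7 \cdot 0\right) + 37790 = \left(-147 + 0\right) + 37790 = -147 + 37790 = 37643$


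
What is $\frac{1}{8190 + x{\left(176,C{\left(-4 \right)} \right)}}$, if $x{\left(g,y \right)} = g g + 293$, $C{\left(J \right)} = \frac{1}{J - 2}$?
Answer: $\frac{1}{39459} \approx 2.5343 \cdot 10^{-5}$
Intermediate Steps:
$C{\left(J \right)} = \frac{1}{-2 + J}$
$x{\left(g,y \right)} = 293 + g^{2}$ ($x{\left(g,y \right)} = g^{2} + 293 = 293 + g^{2}$)
$\frac{1}{8190 + x{\left(176,C{\left(-4 \right)} \right)}} = \frac{1}{8190 + \left(293 + 176^{2}\right)} = \frac{1}{8190 + \left(293 + 30976\right)} = \frac{1}{8190 + 31269} = \frac{1}{39459}$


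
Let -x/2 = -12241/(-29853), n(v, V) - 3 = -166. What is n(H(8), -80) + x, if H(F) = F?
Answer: -4890521/29853 ≈ -163.82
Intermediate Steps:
n(v, V) = -163 (n(v, V) = 3 - 166 = -163)
x = -24482/29853 (x = -(-24482)/(-29853) = -(-24482)*(-1)/29853 = -2*12241/29853 = -24482/29853 ≈ -0.82009)
n(H(8), -80) + x = -163 - 24482/29853 = -4890521/29853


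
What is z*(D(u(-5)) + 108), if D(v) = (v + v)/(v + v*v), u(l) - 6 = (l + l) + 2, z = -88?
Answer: -9328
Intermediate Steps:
u(l) = 8 + 2*l (u(l) = 6 + ((l + l) + 2) = 6 + (2*l + 2) = 6 + (2 + 2*l) = 8 + 2*l)
D(v) = 2*v/(v + v**2) (D(v) = (2*v)/(v + v**2) = 2*v/(v + v**2))
z*(D(u(-5)) + 108) = -88*(2/(1 + (8 + 2*(-5))) + 108) = -88*(2/(1 + (8 - 10)) + 108) = -88*(2/(1 - 2) + 108) = -88*(2/(-1) + 108) = -88*(2*(-1) + 108) = -88*(-2 + 108) = -88*106 = -9328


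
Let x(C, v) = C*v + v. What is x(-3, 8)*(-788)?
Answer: 12608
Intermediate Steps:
x(C, v) = v + C*v
x(-3, 8)*(-788) = (8*(1 - 3))*(-788) = (8*(-2))*(-788) = -16*(-788) = 12608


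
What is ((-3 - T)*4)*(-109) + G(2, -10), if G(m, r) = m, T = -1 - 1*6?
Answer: -1742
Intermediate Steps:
T = -7 (T = -1 - 6 = -7)
((-3 - T)*4)*(-109) + G(2, -10) = ((-3 - 1*(-7))*4)*(-109) + 2 = ((-3 + 7)*4)*(-109) + 2 = (4*4)*(-109) + 2 = 16*(-109) + 2 = -1744 + 2 = -1742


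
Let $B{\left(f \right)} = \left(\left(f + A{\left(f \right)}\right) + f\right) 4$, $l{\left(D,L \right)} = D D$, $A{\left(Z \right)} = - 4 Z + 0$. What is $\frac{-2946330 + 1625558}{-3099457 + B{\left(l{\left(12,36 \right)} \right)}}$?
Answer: $\frac{1320772}{3100609} \approx 0.42597$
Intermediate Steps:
$A{\left(Z \right)} = - 4 Z$
$l{\left(D,L \right)} = D^{2}$
$B{\left(f \right)} = - 8 f$ ($B{\left(f \right)} = \left(\left(f - 4 f\right) + f\right) 4 = \left(- 3 f + f\right) 4 = - 2 f 4 = - 8 f$)
$\frac{-2946330 + 1625558}{-3099457 + B{\left(l{\left(12,36 \right)} \right)}} = \frac{-2946330 + 1625558}{-3099457 - 8 \cdot 12^{2}} = - \frac{1320772}{-3099457 - 1152} = - \frac{1320772}{-3100609} = \left(-1320772\right) \left(- \frac{1}{3100609}\right) = \frac{1320772}{3100609}$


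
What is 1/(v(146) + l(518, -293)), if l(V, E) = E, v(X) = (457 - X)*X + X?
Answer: 1/45259 ≈ 2.2095e-5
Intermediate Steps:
v(X) = X + X*(457 - X) (v(X) = X*(457 - X) + X = X + X*(457 - X))
1/(v(146) + l(518, -293)) = 1/(146*(458 - 1*146) - 293) = 1/(146*(458 - 146) - 293) = 1/(146*312 - 293) = 1/(45552 - 293) = 1/45259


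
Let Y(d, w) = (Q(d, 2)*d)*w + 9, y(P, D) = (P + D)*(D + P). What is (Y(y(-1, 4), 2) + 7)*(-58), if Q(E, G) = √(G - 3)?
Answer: -928 - 1044*I ≈ -928.0 - 1044.0*I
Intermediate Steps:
Q(E, G) = √(-3 + G)
y(P, D) = (D + P)² (y(P, D) = (D + P)*(D + P) = (D + P)²)
Y(d, w) = 9 + I*d*w (Y(d, w) = (√(-3 + 2)*d)*w + 9 = (√(-1)*d)*w + 9 = (I*d)*w + 9 = I*d*w + 9 = 9 + I*d*w)
(Y(y(-1, 4), 2) + 7)*(-58) = ((9 + I*(4 - 1)²*2) + 7)*(-58) = ((9 + I*3²*2) + 7)*(-58) = ((9 + I*9*2) + 7)*(-58) = ((9 + 18*I) + 7)*(-58) = (16 + 18*I)*(-58) = -928 - 1044*I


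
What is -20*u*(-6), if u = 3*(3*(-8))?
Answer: -8640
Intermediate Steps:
u = -72 (u = 3*(-24) = -72)
-20*u*(-6) = -20*(-72)*(-6) = 1440*(-6) = -8640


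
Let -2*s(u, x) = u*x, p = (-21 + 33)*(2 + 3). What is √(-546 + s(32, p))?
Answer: I*√1506 ≈ 38.807*I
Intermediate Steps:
p = 60 (p = 12*5 = 60)
s(u, x) = -u*x/2
√(-546 + s(32, p)) = √(-546 - ½*32*60) = √(-546 - 960) = √(-1506) = I*√1506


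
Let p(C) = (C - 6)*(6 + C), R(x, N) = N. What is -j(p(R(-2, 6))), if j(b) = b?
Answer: 0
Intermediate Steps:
p(C) = (-6 + C)*(6 + C)
-j(p(R(-2, 6))) = -(-36 + 6**2) = -(-36 + 36) = -1*0 = 0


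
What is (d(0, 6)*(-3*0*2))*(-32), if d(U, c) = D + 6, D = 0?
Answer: 0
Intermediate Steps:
d(U, c) = 6 (d(U, c) = 0 + 6 = 6)
(d(0, 6)*(-3*0*2))*(-32) = (6*(-3*0*2))*(-32) = (6*(0*2))*(-32) = (6*0)*(-32) = 0*(-32) = 0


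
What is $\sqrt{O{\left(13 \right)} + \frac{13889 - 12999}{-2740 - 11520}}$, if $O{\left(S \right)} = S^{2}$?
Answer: $\frac{\sqrt{343530530}}{1426} \approx 12.998$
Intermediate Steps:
$\sqrt{O{\left(13 \right)} + \frac{13889 - 12999}{-2740 - 11520}} = \sqrt{13^{2} + \frac{13889 - 12999}{-2740 - 11520}} = \sqrt{169 + \frac{13889 - 12999}{-14260}} = \sqrt{169 + 890 \left(- \frac{1}{14260}\right)} = \sqrt{169 - \frac{89}{1426}} = \sqrt{\frac{240905}{1426}} = \frac{\sqrt{343530530}}{1426}$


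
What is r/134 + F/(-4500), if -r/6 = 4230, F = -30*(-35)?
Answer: -381169/2010 ≈ -189.64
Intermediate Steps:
F = 1050
r = -25380 (r = -6*4230 = -25380)
r/134 + F/(-4500) = -25380/134 + 1050/(-4500) = -25380*1/134 + 1050*(-1/4500) = -12690/67 - 7/30 = -381169/2010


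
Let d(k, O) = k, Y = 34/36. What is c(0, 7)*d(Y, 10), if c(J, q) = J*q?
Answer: 0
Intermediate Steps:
Y = 17/18 (Y = 34*(1/36) = 17/18 ≈ 0.94444)
c(0, 7)*d(Y, 10) = (0*7)*(17/18) = 0*(17/18) = 0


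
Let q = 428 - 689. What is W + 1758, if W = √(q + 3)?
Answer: 1758 + I*√258 ≈ 1758.0 + 16.062*I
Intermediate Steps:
q = -261
W = I*√258 (W = √(-261 + 3) = √(-258) = I*√258 ≈ 16.062*I)
W + 1758 = I*√258 + 1758 = 1758 + I*√258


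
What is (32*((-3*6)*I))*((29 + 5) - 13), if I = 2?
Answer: -24192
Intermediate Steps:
(32*((-3*6)*I))*((29 + 5) - 13) = (32*(-3*6*2))*((29 + 5) - 13) = (32*(-18*2))*(34 - 13) = (32*(-36))*21 = -1152*21 = -24192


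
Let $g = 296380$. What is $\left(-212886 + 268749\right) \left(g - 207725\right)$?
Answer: $4952534265$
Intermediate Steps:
$\left(-212886 + 268749\right) \left(g - 207725\right) = \left(-212886 + 268749\right) \left(296380 - 207725\right) = 55863 \cdot 88655 = 4952534265$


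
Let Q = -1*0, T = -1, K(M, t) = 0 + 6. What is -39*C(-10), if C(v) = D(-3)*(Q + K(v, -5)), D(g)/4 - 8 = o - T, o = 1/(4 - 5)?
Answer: -7488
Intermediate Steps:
K(M, t) = 6
o = -1 (o = 1/(-1) = -1)
D(g) = 32 (D(g) = 32 + 4*(-1 - 1*(-1)) = 32 + 4*(-1 + 1) = 32 + 4*0 = 32 + 0 = 32)
Q = 0
C(v) = 192 (C(v) = 32*(0 + 6) = 32*6 = 192)
-39*C(-10) = -39*192 = -7488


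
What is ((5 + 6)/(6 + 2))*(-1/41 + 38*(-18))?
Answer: -308495/328 ≈ -940.53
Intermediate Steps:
((5 + 6)/(6 + 2))*(-1/41 + 38*(-18)) = (11/8)*(-1*1/41 - 684) = (11*(⅛))*(-1/41 - 684) = (11/8)*(-28045/41) = -308495/328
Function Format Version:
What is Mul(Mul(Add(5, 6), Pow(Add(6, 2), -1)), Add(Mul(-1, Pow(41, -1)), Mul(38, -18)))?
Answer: Rational(-308495, 328) ≈ -940.53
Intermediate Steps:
Mul(Mul(Add(5, 6), Pow(Add(6, 2), -1)), Add(Mul(-1, Pow(41, -1)), Mul(38, -18))) = Mul(Mul(11, Pow(8, -1)), Add(Mul(-1, Rational(1, 41)), -684)) = Mul(Mul(11, Rational(1, 8)), Add(Rational(-1, 41), -684)) = Mul(Rational(11, 8), Rational(-28045, 41)) = Rational(-308495, 328)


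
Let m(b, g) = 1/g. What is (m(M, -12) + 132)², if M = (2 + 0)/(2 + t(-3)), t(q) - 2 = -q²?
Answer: 2505889/144 ≈ 17402.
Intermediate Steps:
t(q) = 2 - q²
M = -⅖ (M = (2 + 0)/(2 + (2 - 1*(-3)²)) = 2/(2 + (2 - 1*9)) = 2/(2 + (2 - 9)) = 2/(2 - 7) = 2/(-5) = 2*(-⅕) = -⅖ ≈ -0.40000)
(m(M, -12) + 132)² = (1/(-12) + 132)² = (-1/12 + 132)² = (1583/12)² = 2505889/144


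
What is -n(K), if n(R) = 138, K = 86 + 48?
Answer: -138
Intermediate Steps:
K = 134
-n(K) = -1*138 = -138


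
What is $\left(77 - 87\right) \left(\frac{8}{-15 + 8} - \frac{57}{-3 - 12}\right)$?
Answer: $- \frac{186}{7} \approx -26.571$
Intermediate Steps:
$\left(77 - 87\right) \left(\frac{8}{-15 + 8} - \frac{57}{-3 - 12}\right) = - 10 \left(\frac{8}{-7} - \frac{57}{-3 - 12}\right) = - 10 \left(8 \left(- \frac{1}{7}\right) - \frac{57}{-15}\right) = - 10 \left(- \frac{8}{7} - - \frac{19}{5}\right) = - 10 \left(- \frac{8}{7} + \frac{19}{5}\right) = \left(-10\right) \frac{93}{35} = - \frac{186}{7}$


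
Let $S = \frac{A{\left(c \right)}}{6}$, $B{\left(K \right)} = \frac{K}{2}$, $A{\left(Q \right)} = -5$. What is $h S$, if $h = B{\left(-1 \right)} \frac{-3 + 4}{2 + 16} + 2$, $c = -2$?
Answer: $- \frac{355}{216} \approx -1.6435$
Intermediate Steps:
$B{\left(K \right)} = \frac{K}{2}$ ($B{\left(K \right)} = K \frac{1}{2} = \frac{K}{2}$)
$S = - \frac{5}{6} \approx -0.83333$
$h = \frac{71}{36}$ ($h = \frac{1}{2} \left(-1\right) \frac{-3 + 4}{2 + 16} + 2 = - \frac{1 \cdot \frac{1}{18}}{2} + 2 = \left(- \frac{1}{2}\right) \frac{1}{18} + 2 = - \frac{1}{36} + 2 = \frac{71}{36} \approx 1.9722$)
$h S = \frac{71}{36} \left(- \frac{5}{6}\right) = - \frac{355}{216}$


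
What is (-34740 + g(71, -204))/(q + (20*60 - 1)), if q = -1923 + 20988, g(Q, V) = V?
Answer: -4368/2533 ≈ -1.7244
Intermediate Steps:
q = 19065
(-34740 + g(71, -204))/(q + (20*60 - 1)) = (-34740 - 204)/(19065 + (20*60 - 1)) = -34944/(19065 + (1200 - 1)) = -34944/(19065 + 1199) = -34944/20264 = -34944*1/20264 = -4368/2533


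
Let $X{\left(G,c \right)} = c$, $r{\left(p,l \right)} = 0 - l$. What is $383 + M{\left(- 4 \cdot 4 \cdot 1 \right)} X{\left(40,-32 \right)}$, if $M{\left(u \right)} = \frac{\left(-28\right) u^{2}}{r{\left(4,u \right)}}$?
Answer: $14719$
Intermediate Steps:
$r{\left(p,l \right)} = - l$
$M{\left(u \right)} = 28 u$ ($M{\left(u \right)} = \frac{\left(-28\right) u^{2}}{\left(-1\right) u} = - 28 u^{2} \left(- \frac{1}{u}\right) = 28 u$)
$383 + M{\left(- 4 \cdot 4 \cdot 1 \right)} X{\left(40,-32 \right)} = 383 + 28 \left(- 4 \cdot 4 \cdot 1\right) \left(-32\right) = 383 + 28 \left(\left(-4\right) 4\right) \left(-32\right) = 383 + 28 \left(-16\right) \left(-32\right) = 383 - -14336 = 383 + 14336 = 14719$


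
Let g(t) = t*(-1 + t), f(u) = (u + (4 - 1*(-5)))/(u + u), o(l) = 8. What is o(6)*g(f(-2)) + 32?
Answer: 141/2 ≈ 70.500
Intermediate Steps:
f(u) = (9 + u)/(2*u) (f(u) = (u + (4 + 5))/((2*u)) = (u + 9)*(1/(2*u)) = (9 + u)*(1/(2*u)) = (9 + u)/(2*u))
o(6)*g(f(-2)) + 32 = 8*(((½)*(9 - 2)/(-2))*(-1 + (½)*(9 - 2)/(-2))) + 32 = 8*(((½)*(-½)*7)*(-1 + (½)*(-½)*7)) + 32 = 8*(-7*(-1 - 7/4)/4) + 32 = 8*(-7/4*(-11/4)) + 32 = 8*(77/16) + 32 = 77/2 + 32 = 141/2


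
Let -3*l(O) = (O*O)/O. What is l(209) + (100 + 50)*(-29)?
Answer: -13259/3 ≈ -4419.7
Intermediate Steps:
l(O) = -O/3 (l(O) = -O*O/(3*O) = -O²/(3*O) = -O/3)
l(209) + (100 + 50)*(-29) = -⅓*209 + (100 + 50)*(-29) = -209/3 + 150*(-29) = -209/3 - 4350 = -13259/3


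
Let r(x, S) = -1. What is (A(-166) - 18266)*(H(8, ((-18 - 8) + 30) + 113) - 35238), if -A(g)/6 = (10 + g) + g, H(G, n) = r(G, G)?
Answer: 575593826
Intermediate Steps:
H(G, n) = -1
A(g) = -60 - 12*g (A(g) = -6*((10 + g) + g) = -6*(10 + 2*g) = -60 - 12*g)
(A(-166) - 18266)*(H(8, ((-18 - 8) + 30) + 113) - 35238) = ((-60 - 12*(-166)) - 18266)*(-1 - 35238) = ((-60 + 1992) - 18266)*(-35239) = (1932 - 18266)*(-35239) = -16334*(-35239) = 575593826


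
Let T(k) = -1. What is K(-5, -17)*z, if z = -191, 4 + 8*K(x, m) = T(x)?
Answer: 955/8 ≈ 119.38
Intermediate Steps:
K(x, m) = -5/8 (K(x, m) = -½ + (⅛)*(-1) = -½ - ⅛ = -5/8)
K(-5, -17)*z = -5/8*(-191) = 955/8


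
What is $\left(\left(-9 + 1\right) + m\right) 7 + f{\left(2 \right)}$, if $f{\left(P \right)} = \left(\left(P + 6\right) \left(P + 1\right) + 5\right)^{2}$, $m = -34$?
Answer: $547$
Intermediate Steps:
$f{\left(P \right)} = \left(5 + \left(1 + P\right) \left(6 + P\right)\right)^{2}$ ($f{\left(P \right)} = \left(\left(6 + P\right) \left(1 + P\right) + 5\right)^{2} = \left(\left(1 + P\right) \left(6 + P\right) + 5\right)^{2} = \left(5 + \left(1 + P\right) \left(6 + P\right)\right)^{2}$)
$\left(\left(-9 + 1\right) + m\right) 7 + f{\left(2 \right)} = \left(\left(-9 + 1\right) - 34\right) 7 + \left(11 + 2^{2} + 7 \cdot 2\right)^{2} = \left(-8 - 34\right) 7 + \left(11 + 4 + 14\right)^{2} = \left(-42\right) 7 + 29^{2} = -294 + 841 = 547$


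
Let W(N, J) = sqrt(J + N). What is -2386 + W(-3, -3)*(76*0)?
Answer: -2386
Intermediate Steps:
-2386 + W(-3, -3)*(76*0) = -2386 + sqrt(-3 - 3)*(76*0) = -2386 + sqrt(-6)*0 = -2386 + (I*sqrt(6))*0 = -2386 + 0 = -2386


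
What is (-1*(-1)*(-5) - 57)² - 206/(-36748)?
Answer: 70629759/18374 ≈ 3844.0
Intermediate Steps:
(-1*(-1)*(-5) - 57)² - 206/(-36748) = (1*(-5) - 57)² - 206*(-1)/36748 = (-5 - 57)² - 1*(-103/18374) = (-62)² + 103/18374 = 3844 + 103/18374 = 70629759/18374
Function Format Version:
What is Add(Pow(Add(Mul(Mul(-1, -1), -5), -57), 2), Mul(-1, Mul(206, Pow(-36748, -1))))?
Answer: Rational(70629759, 18374) ≈ 3844.0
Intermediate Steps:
Add(Pow(Add(Mul(Mul(-1, -1), -5), -57), 2), Mul(-1, Mul(206, Pow(-36748, -1)))) = Add(Pow(Add(Mul(1, -5), -57), 2), Mul(-1, Mul(206, Rational(-1, 36748)))) = Add(Pow(Add(-5, -57), 2), Mul(-1, Rational(-103, 18374))) = Add(Pow(-62, 2), Rational(103, 18374)) = Add(3844, Rational(103, 18374)) = Rational(70629759, 18374)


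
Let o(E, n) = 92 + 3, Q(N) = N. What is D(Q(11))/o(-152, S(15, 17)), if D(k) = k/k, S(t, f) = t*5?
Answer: 1/95 ≈ 0.010526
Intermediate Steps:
S(t, f) = 5*t
o(E, n) = 95
D(k) = 1
D(Q(11))/o(-152, S(15, 17)) = 1/95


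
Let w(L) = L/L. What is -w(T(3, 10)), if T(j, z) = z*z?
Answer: -1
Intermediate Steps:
T(j, z) = z²
w(L) = 1
-w(T(3, 10)) = -1*1 = -1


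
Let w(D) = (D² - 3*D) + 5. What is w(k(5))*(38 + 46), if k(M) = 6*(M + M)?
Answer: 287700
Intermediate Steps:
k(M) = 12*M (k(M) = 6*(2*M) = 12*M)
w(D) = 5 + D² - 3*D
w(k(5))*(38 + 46) = (5 + (12*5)² - 36*5)*(38 + 46) = (5 + 60² - 3*60)*84 = (5 + 3600 - 180)*84 = 3425*84 = 287700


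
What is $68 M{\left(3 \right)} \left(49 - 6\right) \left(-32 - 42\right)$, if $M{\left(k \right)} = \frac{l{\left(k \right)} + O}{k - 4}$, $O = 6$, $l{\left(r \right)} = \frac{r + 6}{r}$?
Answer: $1947384$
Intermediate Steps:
$l{\left(r \right)} = \frac{6 + r}{r}$
$M{\left(k \right)} = \frac{6 + \frac{6 + k}{k}}{-4 + k}$ ($M{\left(k \right)} = \frac{\frac{6 + k}{k} + 6}{k - 4} = \frac{6 + \frac{6 + k}{k}}{-4 + k}$)
$68 M{\left(3 \right)} \left(49 - 6\right) \left(-32 - 42\right) = 68 \frac{6 + 7 \cdot 3}{3 \left(-4 + 3\right)} \left(49 - 6\right) \left(-32 - 42\right) = 68 \frac{6 + 21}{3 \left(-1\right)} 43 \left(-74\right) = 68 \cdot \frac{1}{3} \left(-1\right) 27 \left(-3182\right) = 68 \left(-9\right) \left(-3182\right) = \left(-612\right) \left(-3182\right) = 1947384$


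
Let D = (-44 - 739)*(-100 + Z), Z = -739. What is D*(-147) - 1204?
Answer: -96570943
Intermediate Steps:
D = 656937 (D = (-44 - 739)*(-100 - 739) = -783*(-839) = 656937)
D*(-147) - 1204 = 656937*(-147) - 1204 = -96569739 - 1204 = -96570943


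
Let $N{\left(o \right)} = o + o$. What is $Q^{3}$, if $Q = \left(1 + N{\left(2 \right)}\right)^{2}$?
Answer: $15625$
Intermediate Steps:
$N{\left(o \right)} = 2 o$
$Q = 25$ ($Q = \left(1 + 2 \cdot 2\right)^{2} = \left(1 + 4\right)^{2} = 5^{2} = 25$)
$Q^{3} = 25^{3} = 15625$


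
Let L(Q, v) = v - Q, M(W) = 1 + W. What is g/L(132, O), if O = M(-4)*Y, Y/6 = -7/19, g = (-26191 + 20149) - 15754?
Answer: 207062/1191 ≈ 173.86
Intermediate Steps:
g = -21796 (g = -6042 - 15754 = -21796)
Y = -42/19 (Y = 6*(-7/19) = -42/19 ≈ -2.2105)
O = 126/19 (O = (1 - 4)*(-42/19) = -3*(-42/19) = 126/19 ≈ 6.6316)
g/L(132, O) = -21796/(126/19 - 1*132) = -21796/(126/19 - 132) = -21796/(-2382/19) = -21796*(-19/2382) = 207062/1191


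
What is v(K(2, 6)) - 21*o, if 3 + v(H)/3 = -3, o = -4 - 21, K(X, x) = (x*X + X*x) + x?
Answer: 507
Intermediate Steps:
K(X, x) = x + 2*X*x (K(X, x) = (X*x + X*x) + x = 2*X*x + x = x + 2*X*x)
o = -25
v(H) = -18 (v(H) = -9 + 3*(-3) = -9 - 9 = -18)
v(K(2, 6)) - 21*o = -18 - 21*(-25) = -18 + 525 = 507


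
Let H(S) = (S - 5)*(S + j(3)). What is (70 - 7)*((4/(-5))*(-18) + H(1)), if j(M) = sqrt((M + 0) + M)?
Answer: 3276/5 - 252*sqrt(6) ≈ 37.929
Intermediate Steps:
j(M) = sqrt(2)*sqrt(M) (j(M) = sqrt(M + M) = sqrt(2*M) = sqrt(2)*sqrt(M))
H(S) = (-5 + S)*(S + sqrt(6)) (H(S) = (S - 5)*(S + sqrt(2)*sqrt(3)) = (-5 + S)*(S + sqrt(6)))
(70 - 7)*((4/(-5))*(-18) + H(1)) = (70 - 7)*((4/(-5))*(-18) + (1**2 - 5*1 - 5*sqrt(6) + 1*sqrt(6))) = 63*((4*(-1/5))*(-18) + (1 - 5 - 5*sqrt(6) + sqrt(6))) = 63*(-4/5*(-18) + (-4 - 4*sqrt(6))) = 63*(72/5 + (-4 - 4*sqrt(6))) = 63*(52/5 - 4*sqrt(6)) = 3276/5 - 252*sqrt(6)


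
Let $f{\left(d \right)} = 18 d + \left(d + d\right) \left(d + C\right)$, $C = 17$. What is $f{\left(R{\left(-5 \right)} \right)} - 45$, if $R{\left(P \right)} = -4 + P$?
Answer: $-351$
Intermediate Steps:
$f{\left(d \right)} = 18 d + 2 d \left(17 + d\right)$ ($f{\left(d \right)} = 18 d + \left(d + d\right) \left(d + 17\right) = 18 d + 2 d \left(17 + d\right)$)
$f{\left(R{\left(-5 \right)} \right)} - 45 = 2 \left(-4 - 5\right) \left(26 - 9\right) - 45 = 2 \left(-9\right) \left(26 - 9\right) + \left(-218 + 173\right) = 2 \left(-9\right) 17 - 45 = -306 - 45 = -351$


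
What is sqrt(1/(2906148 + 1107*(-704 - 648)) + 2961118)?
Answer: sqrt(1470672675548170923)/704742 ≈ 1720.8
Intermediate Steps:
sqrt(1/(2906148 + 1107*(-704 - 648)) + 2961118) = sqrt(1/(2906148 + 1107*(-1352)) + 2961118) = sqrt(1/(2906148 - 1496664) + 2961118) = sqrt(1/1409484 + 2961118) = sqrt(4173648443113/1409484) = sqrt(1470672675548170923)/704742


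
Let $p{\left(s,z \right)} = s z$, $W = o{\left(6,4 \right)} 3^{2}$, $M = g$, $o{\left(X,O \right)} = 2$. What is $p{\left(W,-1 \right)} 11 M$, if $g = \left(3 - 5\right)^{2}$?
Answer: $-792$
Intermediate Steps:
$g = 4$ ($g = \left(-2\right)^{2} = 4$)
$M = 4$
$W = 18$ ($W = 2 \cdot 3^{2} = 2 \cdot 9 = 18$)
$p{\left(W,-1 \right)} 11 M = 18 \left(-1\right) 11 \cdot 4 = \left(-18\right) 11 \cdot 4 = \left(-198\right) 4 = -792$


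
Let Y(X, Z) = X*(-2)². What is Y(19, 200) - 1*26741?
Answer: -26665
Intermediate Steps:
Y(X, Z) = 4*X (Y(X, Z) = X*4 = 4*X)
Y(19, 200) - 1*26741 = 4*19 - 1*26741 = 76 - 26741 = -26665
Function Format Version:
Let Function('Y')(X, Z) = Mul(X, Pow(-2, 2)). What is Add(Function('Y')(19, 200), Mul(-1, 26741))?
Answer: -26665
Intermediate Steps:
Function('Y')(X, Z) = Mul(4, X) (Function('Y')(X, Z) = Mul(X, 4) = Mul(4, X))
Add(Function('Y')(19, 200), Mul(-1, 26741)) = Add(Mul(4, 19), Mul(-1, 26741)) = Add(76, -26741) = -26665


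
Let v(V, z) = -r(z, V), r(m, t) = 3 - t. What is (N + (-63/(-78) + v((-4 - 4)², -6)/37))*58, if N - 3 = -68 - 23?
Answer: -2386497/481 ≈ -4961.5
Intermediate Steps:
N = -88 (N = 3 + (-68 - 23) = 3 - 91 = -88)
v(V, z) = -3 + V (v(V, z) = -(3 - V) = -3 + V)
(N + (-63/(-78) + v((-4 - 4)², -6)/37))*58 = (-88 + (-63/(-78) + (-3 + (-4 - 4)²)/37))*58 = (-88 + (-63*(-1/78) + (-3 + (-8)²)*(1/37)))*58 = (-88 + (21/26 + (-3 + 64)*(1/37)))*58 = (-88 + (21/26 + 61*(1/37)))*58 = (-88 + (21/26 + 61/37))*58 = (-88 + 2363/962)*58 = -82293/962*58 = -2386497/481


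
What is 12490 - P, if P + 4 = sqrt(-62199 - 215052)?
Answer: 12494 - I*sqrt(277251) ≈ 12494.0 - 526.55*I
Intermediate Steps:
P = -4 + I*sqrt(277251) (P = -4 + sqrt(-62199 - 215052) = -4 + sqrt(-277251) = -4 + I*sqrt(277251) ≈ -4.0 + 526.55*I)
12490 - P = 12490 - (-4 + I*sqrt(277251)) = 12490 + (4 - I*sqrt(277251)) = 12494 - I*sqrt(277251)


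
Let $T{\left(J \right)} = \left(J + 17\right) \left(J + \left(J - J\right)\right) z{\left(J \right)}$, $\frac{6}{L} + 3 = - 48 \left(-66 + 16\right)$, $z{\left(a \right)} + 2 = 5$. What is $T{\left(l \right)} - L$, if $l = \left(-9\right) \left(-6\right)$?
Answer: $\frac{9190096}{799} \approx 11502.0$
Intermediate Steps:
$l = 54$
$z{\left(a \right)} = 3$ ($z{\left(a \right)} = -2 + 5 = 3$)
$L = \frac{2}{799}$ ($L = \frac{6}{-3 - 48 \left(-66 + 16\right)} = \frac{6}{-3 - -2400} = \frac{6}{-3 + 2400} = \frac{6}{2397} = 6 \cdot \frac{1}{2397} = \frac{2}{799} \approx 0.0025031$)
$T{\left(J \right)} = 3 J \left(17 + J\right)$ ($T{\left(J \right)} = \left(J + 17\right) \left(J + \left(J - J\right)\right) 3 = \left(17 + J\right) \left(J + 0\right) 3 = \left(17 + J\right) J 3 = J \left(17 + J\right) 3 = 3 J \left(17 + J\right)$)
$T{\left(l \right)} - L = 3 \cdot 54 \left(17 + 54\right) - \frac{2}{799} = 3 \cdot 54 \cdot 71 - \frac{2}{799} = 11502 - \frac{2}{799} = \frac{9190096}{799}$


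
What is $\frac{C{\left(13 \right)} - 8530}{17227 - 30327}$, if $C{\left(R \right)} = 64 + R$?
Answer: $\frac{8453}{13100} \approx 0.64527$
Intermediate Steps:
$\frac{C{\left(13 \right)} - 8530}{17227 - 30327} = \frac{\left(64 + 13\right) - 8530}{17227 - 30327} = \frac{77 - 8530}{-13100} = \left(-8453\right) \left(- \frac{1}{13100}\right) = \frac{8453}{13100}$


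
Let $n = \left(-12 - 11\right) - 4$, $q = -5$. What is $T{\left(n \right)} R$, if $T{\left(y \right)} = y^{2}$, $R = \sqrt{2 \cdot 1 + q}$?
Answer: $729 i \sqrt{3} \approx 1262.7 i$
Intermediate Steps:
$R = i \sqrt{3}$ ($R = \sqrt{2 \cdot 1 - 5} = \sqrt{2 - 5} = \sqrt{-3} = i \sqrt{3} \approx 1.732 i$)
$n = -27$ ($n = -23 - 4 = -27$)
$T{\left(n \right)} R = \left(-27\right)^{2} i \sqrt{3} = 729 i \sqrt{3}$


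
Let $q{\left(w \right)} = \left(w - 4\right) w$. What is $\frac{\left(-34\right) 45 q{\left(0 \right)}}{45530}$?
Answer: $0$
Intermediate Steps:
$q{\left(w \right)} = w \left(-4 + w\right)$ ($q{\left(w \right)} = \left(-4 + w\right) w = w \left(-4 + w\right)$)
$\frac{\left(-34\right) 45 q{\left(0 \right)}}{45530} = \frac{\left(-34\right) 45 \cdot 0 \left(-4 + 0\right)}{45530} = - 1530 \cdot 0 \left(-4\right) \frac{1}{45530} = \left(-1530\right) 0 \cdot \frac{1}{45530} = 0 \cdot \frac{1}{45530} = 0$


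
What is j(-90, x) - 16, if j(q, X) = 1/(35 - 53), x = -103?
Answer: -289/18 ≈ -16.056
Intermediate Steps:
j(q, X) = -1/18 (j(q, X) = 1/(-18) = -1/18)
j(-90, x) - 16 = -1/18 - 16 = -289/18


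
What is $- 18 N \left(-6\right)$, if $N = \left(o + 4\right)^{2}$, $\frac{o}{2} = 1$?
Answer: $3888$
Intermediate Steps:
$o = 2$ ($o = 2 \cdot 1 = 2$)
$N = 36$ ($N = \left(2 + 4\right)^{2} = 6^{2} = 36$)
$- 18 N \left(-6\right) = \left(-18\right) 36 \left(-6\right) = \left(-648\right) \left(-6\right) = 3888$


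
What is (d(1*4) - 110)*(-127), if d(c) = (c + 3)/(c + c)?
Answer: 110871/8 ≈ 13859.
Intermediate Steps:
d(c) = (3 + c)/(2*c) (d(c) = (3 + c)/((2*c)) = (3 + c)*(1/(2*c)) = (3 + c)/(2*c))
(d(1*4) - 110)*(-127) = ((3 + 1*4)/(2*((1*4))) - 110)*(-127) = ((½)*(3 + 4)/4 - 110)*(-127) = ((½)*(¼)*7 - 110)*(-127) = (7/8 - 110)*(-127) = -873/8*(-127) = 110871/8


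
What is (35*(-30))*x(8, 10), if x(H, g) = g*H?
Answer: -84000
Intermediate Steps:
x(H, g) = H*g
(35*(-30))*x(8, 10) = (35*(-30))*(8*10) = -1050*80 = -84000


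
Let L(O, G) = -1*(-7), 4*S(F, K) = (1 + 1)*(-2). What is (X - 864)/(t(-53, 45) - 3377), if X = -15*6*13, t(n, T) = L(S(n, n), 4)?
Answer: 1017/1685 ≈ 0.60356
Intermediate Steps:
S(F, K) = -1 (S(F, K) = ((1 + 1)*(-2))/4 = (2*(-2))/4 = (1/4)*(-4) = -1)
L(O, G) = 7
t(n, T) = 7
X = -1170 (X = -90*13 = -1170)
(X - 864)/(t(-53, 45) - 3377) = (-1170 - 864)/(7 - 3377) = -2034/(-3370) = -2034*(-1/3370) = 1017/1685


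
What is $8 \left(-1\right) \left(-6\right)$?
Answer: $48$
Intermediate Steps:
$8 \left(-1\right) \left(-6\right) = \left(-8\right) \left(-6\right) = 48$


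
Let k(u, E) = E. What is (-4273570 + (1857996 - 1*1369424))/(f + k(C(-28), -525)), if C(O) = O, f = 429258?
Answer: -1261666/142911 ≈ -8.8283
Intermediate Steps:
(-4273570 + (1857996 - 1*1369424))/(f + k(C(-28), -525)) = (-4273570 + (1857996 - 1*1369424))/(429258 - 525) = (-4273570 + (1857996 - 1369424))/428733 = (-4273570 + 488572)*(1/428733) = -3784998*1/428733 = -1261666/142911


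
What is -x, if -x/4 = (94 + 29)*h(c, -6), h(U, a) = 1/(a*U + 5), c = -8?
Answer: 492/53 ≈ 9.2830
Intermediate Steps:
h(U, a) = 1/(5 + U*a) (h(U, a) = 1/(U*a + 5) = 1/(5 + U*a))
x = -492/53 (x = -4*(94 + 29)/(5 - 8*(-6)) = -492/(5 + 48) = -492/53 ≈ -9.2830)
-x = -1*(-492/53) = 492/53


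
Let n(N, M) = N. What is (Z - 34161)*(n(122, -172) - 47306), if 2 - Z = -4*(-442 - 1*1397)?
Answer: 1958843760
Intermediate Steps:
Z = -7354 (Z = 2 - (-4)*(-442 - 1*1397) = 2 - (-4)*(-442 - 1397) = 2 - (-4)*(-1839) = 2 - 1*7356 = 2 - 7356 = -7354)
(Z - 34161)*(n(122, -172) - 47306) = (-7354 - 34161)*(122 - 47306) = -41515*(-47184) = 1958843760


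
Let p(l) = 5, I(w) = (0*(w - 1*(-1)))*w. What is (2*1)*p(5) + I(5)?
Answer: 10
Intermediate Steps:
I(w) = 0 (I(w) = (0*(w + 1))*w = (0*(1 + w))*w = 0*w = 0)
(2*1)*p(5) + I(5) = (2*1)*5 + 0 = 2*5 + 0 = 10 + 0 = 10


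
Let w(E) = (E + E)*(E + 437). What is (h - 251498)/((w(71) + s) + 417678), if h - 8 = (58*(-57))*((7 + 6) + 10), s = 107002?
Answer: -40941/74602 ≈ -0.54879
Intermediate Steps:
w(E) = 2*E*(437 + E) (w(E) = (2*E)*(437 + E) = 2*E*(437 + E))
h = -76030 (h = 8 + (58*(-57))*((7 + 6) + 10) = 8 - 3306*(13 + 10) = 8 - 3306*23 = 8 - 76038 = -76030)
(h - 251498)/((w(71) + s) + 417678) = (-76030 - 251498)/((2*71*(437 + 71) + 107002) + 417678) = -327528/((2*71*508 + 107002) + 417678) = -327528/((72136 + 107002) + 417678) = -327528/(179138 + 417678) = -327528/596816 = -327528*1/596816 = -40941/74602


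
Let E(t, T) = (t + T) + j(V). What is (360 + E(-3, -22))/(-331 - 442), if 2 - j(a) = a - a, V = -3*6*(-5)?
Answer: -337/773 ≈ -0.43596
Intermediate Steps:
V = 90 (V = -18*(-5) = 90)
j(a) = 2 (j(a) = 2 - (a - a) = 2 - 1*0 = 2 + 0 = 2)
E(t, T) = 2 + T + t (E(t, T) = (t + T) + 2 = (T + t) + 2 = 2 + T + t)
(360 + E(-3, -22))/(-331 - 442) = (360 + (2 - 22 - 3))/(-331 - 442) = (360 - 23)/(-773) = 337*(-1/773) = -337/773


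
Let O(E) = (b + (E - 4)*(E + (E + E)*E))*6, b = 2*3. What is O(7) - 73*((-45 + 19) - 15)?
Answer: 4919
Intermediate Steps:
b = 6
O(E) = 36 + 6*(-4 + E)*(E + 2*E²) (O(E) = (6 + (E - 4)*(E + (E + E)*E))*6 = (6 + (-4 + E)*(E + (2*E)*E))*6 = (6 + (-4 + E)*(E + 2*E²))*6 = 36 + 6*(-4 + E)*(E + 2*E²))
O(7) - 73*((-45 + 19) - 15) = (36 - 42*7² - 24*7 + 12*7³) - 73*((-45 + 19) - 15) = (36 - 42*49 - 168 + 12*343) - 73*(-26 - 15) = (36 - 2058 - 168 + 4116) - 73*(-41) = 1926 + 2993 = 4919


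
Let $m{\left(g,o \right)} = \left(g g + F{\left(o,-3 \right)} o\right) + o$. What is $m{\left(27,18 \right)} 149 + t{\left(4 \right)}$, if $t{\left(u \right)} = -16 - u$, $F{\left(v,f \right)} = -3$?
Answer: $103237$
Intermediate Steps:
$m{\left(g,o \right)} = g^{2} - 2 o$ ($m{\left(g,o \right)} = \left(g g - 3 o\right) + o = \left(g^{2} - 3 o\right) + o = g^{2} - 2 o$)
$m{\left(27,18 \right)} 149 + t{\left(4 \right)} = \left(27^{2} - 36\right) 149 - 20 = \left(729 - 36\right) 149 - 20 = 693 \cdot 149 - 20 = 103257 - 20 = 103237$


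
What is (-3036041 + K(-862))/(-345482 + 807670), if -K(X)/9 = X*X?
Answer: -9723437/462188 ≈ -21.038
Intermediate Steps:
K(X) = -9*X**2 (K(X) = -9*X*X = -9*X**2)
(-3036041 + K(-862))/(-345482 + 807670) = (-3036041 - 9*(-862)**2)/(-345482 + 807670) = (-3036041 - 9*743044)/462188 = (-3036041 - 6687396)*(1/462188) = -9723437*1/462188 = -9723437/462188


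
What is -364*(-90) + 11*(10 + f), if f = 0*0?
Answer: 32870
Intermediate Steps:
f = 0
-364*(-90) + 11*(10 + f) = -364*(-90) + 11*(10 + 0) = 32760 + 11*10 = 32760 + 110 = 32870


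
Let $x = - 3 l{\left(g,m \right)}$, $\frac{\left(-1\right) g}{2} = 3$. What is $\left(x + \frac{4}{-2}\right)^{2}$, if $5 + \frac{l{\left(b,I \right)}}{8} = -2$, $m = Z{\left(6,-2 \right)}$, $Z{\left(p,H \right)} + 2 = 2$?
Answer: $27556$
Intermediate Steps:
$g = -6$ ($g = \left(-2\right) 3 = -6$)
$Z{\left(p,H \right)} = 0$ ($Z{\left(p,H \right)} = -2 + 2 = 0$)
$m = 0$
$l{\left(b,I \right)} = -56$ ($l{\left(b,I \right)} = -40 + 8 \left(-2\right) = -40 - 16 = -56$)
$x = 168$ ($x = \left(-3\right) \left(-56\right) = 168$)
$\left(x + \frac{4}{-2}\right)^{2} = \left(168 + \frac{4}{-2}\right)^{2} = \left(168 + 4 \left(- \frac{1}{2}\right)\right)^{2} = \left(168 - 2\right)^{2} = 166^{2} = 27556$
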